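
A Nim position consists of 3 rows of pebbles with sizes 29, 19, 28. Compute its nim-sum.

18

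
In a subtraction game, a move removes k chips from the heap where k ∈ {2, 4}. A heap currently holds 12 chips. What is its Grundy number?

0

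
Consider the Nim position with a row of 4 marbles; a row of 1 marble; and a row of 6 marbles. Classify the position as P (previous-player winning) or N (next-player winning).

N-position

Nim-sum: 4 XOR 1 XOR 6 = 3.
The nim-sum is 3 ≠ 0, so this is an N-position: the player to move can win.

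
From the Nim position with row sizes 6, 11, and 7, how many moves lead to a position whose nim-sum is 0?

1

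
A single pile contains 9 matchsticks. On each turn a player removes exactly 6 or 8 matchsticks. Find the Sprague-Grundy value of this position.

Build the Grundy sequence with g(k) = mex{g(k−s) : s ∈ {6, 8}, s ≤ k}:
k:     0  1  2  3  4  5  6  7  8  9
g(k):  0  0  0  0  0  0  1  1  1  1
So g(9) = 1.

1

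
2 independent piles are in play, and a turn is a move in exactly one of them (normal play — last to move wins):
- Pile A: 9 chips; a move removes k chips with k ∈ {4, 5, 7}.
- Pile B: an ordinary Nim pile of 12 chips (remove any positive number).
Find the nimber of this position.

14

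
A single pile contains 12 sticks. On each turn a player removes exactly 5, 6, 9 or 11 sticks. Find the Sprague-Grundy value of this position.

2

Build the Grundy sequence with g(k) = mex{g(k−s) : s ∈ {5, 6, 9, 11}, s ≤ k}:
g(0) = mex{} = 0
g(1) = mex{} = 0
g(2) = mex{} = 0
g(3) = mex{} = 0
g(4) = mex{} = 0
g(5) = mex{0} = 1
g(6) = mex{0} = 1
g(7) = mex{0} = 1
g(8) = mex{0} = 1
g(9) = mex{0} = 1
g(10) = mex{0,1} = 2
g(11) = mex{0,1} = 2
g(12) = mex{0,1} = 2
So g(12) = 2.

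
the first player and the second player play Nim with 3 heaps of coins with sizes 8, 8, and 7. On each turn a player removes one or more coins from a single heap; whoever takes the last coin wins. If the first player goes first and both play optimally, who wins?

In binary:
  1000  (8)
  1000  (8)
  0111  (7)
  ----
  0111  (7)
The nim-sum is 7 ≠ 0, so this is an N-position: the player to move can win; the first player has a winning move.

the first player wins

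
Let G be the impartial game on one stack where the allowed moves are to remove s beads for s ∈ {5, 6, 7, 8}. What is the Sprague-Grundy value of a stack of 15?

0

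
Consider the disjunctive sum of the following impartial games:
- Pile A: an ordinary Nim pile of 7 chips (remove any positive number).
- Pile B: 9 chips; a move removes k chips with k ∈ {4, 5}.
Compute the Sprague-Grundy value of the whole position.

7

Pile A is a plain Nim pile of size 7, so its Grundy value is 7.
Grundy values for pile B (subtraction set {4, 5}):
g(0) = mex{} = 0
g(1) = mex{} = 0
g(2) = mex{} = 0
g(3) = mex{} = 0
g(4) = mex{0} = 1
g(5) = mex{0} = 1
g(6) = mex{0} = 1
g(7) = mex{0} = 1
g(8) = mex{0,1} = 2
g(9) = mex{1} = 0
So g(9) = 0.
The value of a disjunctive sum is the nim-sum of the parts.
Combined value = 7 XOR 0 = 7.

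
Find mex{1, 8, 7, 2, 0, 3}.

The values 0, 1, 2, 3 are all present; 4 is the first non-negative integer missing from the set.

4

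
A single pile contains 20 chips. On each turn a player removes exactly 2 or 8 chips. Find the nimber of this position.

Build the Grundy sequence with g(k) = mex{g(k−s) : s ∈ {2, 8}, s ≤ k}:
k:     0  1  2  3  4  5  6  7  8  9 10 11 12 13 14 15 16 17 18 19 20
g(k):  0  0  1  1  0  0  1  1  2  2  0  0  1  1  0  0  1  1  2  2  0
So g(20) = 0.

0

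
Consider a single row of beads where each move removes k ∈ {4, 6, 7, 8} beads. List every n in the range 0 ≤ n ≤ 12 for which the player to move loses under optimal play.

0, 1, 2, 3, 12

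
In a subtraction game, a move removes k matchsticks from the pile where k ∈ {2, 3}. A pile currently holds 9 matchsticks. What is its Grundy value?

2

Grundy values for subtraction set {2, 3}:
k:     0  1  2  3  4  5  6  7  8  9
g(k):  0  0  1  1  2  0  0  1  1  2
So g(9) = 2.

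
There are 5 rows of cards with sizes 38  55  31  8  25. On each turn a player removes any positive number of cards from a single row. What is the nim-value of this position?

31

Compute the nim-sum pairwise:
38 XOR 55 = 17
17 XOR 31 = 14
14 XOR 8 = 6
6 XOR 25 = 31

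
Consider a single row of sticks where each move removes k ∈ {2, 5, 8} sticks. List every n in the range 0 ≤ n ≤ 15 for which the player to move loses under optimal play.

0, 1, 4, 7, 10, 11, 14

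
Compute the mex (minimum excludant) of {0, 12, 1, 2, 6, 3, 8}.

4

The values 0, 1, 2, 3 are all present; 4 is the first non-negative integer missing from the set.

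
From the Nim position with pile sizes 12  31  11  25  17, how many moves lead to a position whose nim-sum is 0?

3

Compute the nim-sum pairwise:
12 ⊕ 31 = 19
19 ⊕ 11 = 24
24 ⊕ 25 = 1
1 ⊕ 17 = 16
The overall nim-sum is X = 16. A pile of size p has a winning move iff p XOR X < p (reduce it to p XOR X).
  12: 12 XOR 16 = 28 ≥ 12 — no move.
  31: 31 XOR 16 = 15 < 31 — winning move (to 15).
  11: 11 XOR 16 = 27 ≥ 11 — no move.
  25: 25 XOR 16 = 9 < 25 — winning move (to 9).
  17: 17 XOR 16 = 1 < 17 — winning move (to 1).
That gives 3 winning moves.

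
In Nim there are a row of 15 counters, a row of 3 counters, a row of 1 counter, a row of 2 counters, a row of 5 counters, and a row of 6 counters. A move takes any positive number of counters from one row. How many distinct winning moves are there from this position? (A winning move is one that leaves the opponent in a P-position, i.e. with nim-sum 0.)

1

In binary:
  1111  (15)
  0011  (3)
  0001  (1)
  0010  (2)
  0101  (5)
  0110  (6)
  ----
  1100  (12)
The overall nim-sum is X = 12. A row of size p has a winning move iff p XOR X < p (reduce it to p XOR X).
  15: 15 XOR 12 = 3 < 15 — winning move (to 3).
  3: 3 XOR 12 = 15 ≥ 3 — no move.
  1: 1 XOR 12 = 13 ≥ 1 — no move.
  2: 2 XOR 12 = 14 ≥ 2 — no move.
  5: 5 XOR 12 = 9 ≥ 5 — no move.
  6: 6 XOR 12 = 10 ≥ 6 — no move.
That gives 1 winning move.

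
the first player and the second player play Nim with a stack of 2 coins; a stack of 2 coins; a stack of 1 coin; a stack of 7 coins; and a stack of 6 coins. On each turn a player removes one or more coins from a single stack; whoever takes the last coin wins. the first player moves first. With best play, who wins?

Nim-sum: 2 ⊕ 2 ⊕ 1 ⊕ 7 ⊕ 6 = 0.
The nim-sum is 0, so this is a P-position: the player to move is in a losing position under optimal play; the first player is about to move from it and so loses — the second player wins.

the second player wins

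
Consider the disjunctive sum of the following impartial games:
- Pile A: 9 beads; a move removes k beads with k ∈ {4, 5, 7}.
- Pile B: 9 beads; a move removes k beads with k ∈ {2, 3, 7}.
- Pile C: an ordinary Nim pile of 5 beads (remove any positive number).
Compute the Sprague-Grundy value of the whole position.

5

Grundy values for pile A (subtraction set {4, 5, 7}):
k:     0  1  2  3  4  5  6  7  8  9
g(k):  0  0  0  0  1  1  1  1  2  2
So g(9) = 2.
Build the Grundy sequence for pile B with g(k) = mex{g(k−s) : s ∈ {2, 3, 7}, s ≤ k}:
g(0) = mex{} = 0
g(1) = mex{} = 0
g(2) = mex{0} = 1
g(3) = mex{0} = 1
g(4) = mex{0,1} = 2
g(5) = mex{1} = 0
g(6) = mex{1,2} = 0
g(7) = mex{0,2} = 1
g(8) = mex{0} = 1
g(9) = mex{0,1} = 2
So g(9) = 2.
Pile C is a plain Nim pile of size 5, so its Grundy value is 5.
The value of a disjunctive sum is the nim-sum of the parts.
Combined value = 2 ⊕ 2 ⊕ 5 = 5.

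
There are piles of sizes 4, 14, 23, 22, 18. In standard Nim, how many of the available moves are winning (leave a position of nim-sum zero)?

3

Nim-sum: 4 ^ 14 ^ 23 ^ 22 ^ 18 = 25.
The overall nim-sum is X = 25. A pile of size p has a winning move iff p XOR X < p (reduce it to p XOR X).
  4: 4 XOR 25 = 29 ≥ 4 — no move.
  14: 14 XOR 25 = 23 ≥ 14 — no move.
  23: 23 XOR 25 = 14 < 23 — winning move (to 14).
  22: 22 XOR 25 = 15 < 22 — winning move (to 15).
  18: 18 XOR 25 = 11 < 18 — winning move (to 11).
That gives 3 winning moves.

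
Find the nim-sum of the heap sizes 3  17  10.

Nim-sum: 3 XOR 17 XOR 10 = 24.

24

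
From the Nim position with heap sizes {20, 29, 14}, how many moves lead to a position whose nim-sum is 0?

Nim-sum: 20 XOR 29 XOR 14 = 7.
The overall nim-sum is X = 7. A heap of size p has a winning move iff p XOR X < p (reduce it to p XOR X).
  20: 20 XOR 7 = 19 < 20 — winning move (to 19).
  29: 29 XOR 7 = 26 < 29 — winning move (to 26).
  14: 14 XOR 7 = 9 < 14 — winning move (to 9).
That gives 3 winning moves.

3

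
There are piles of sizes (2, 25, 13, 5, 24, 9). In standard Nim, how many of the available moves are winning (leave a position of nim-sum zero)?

Nim-sum: 2 XOR 25 XOR 13 XOR 5 XOR 24 XOR 9 = 2.
The overall nim-sum is X = 2. A pile of size p has a winning move iff p XOR X < p (reduce it to p XOR X).
  2: 2 XOR 2 = 0 < 2 — winning move (to 0).
  25: 25 XOR 2 = 27 ≥ 25 — no move.
  13: 13 XOR 2 = 15 ≥ 13 — no move.
  5: 5 XOR 2 = 7 ≥ 5 — no move.
  24: 24 XOR 2 = 26 ≥ 24 — no move.
  9: 9 XOR 2 = 11 ≥ 9 — no move.
That gives 1 winning move.

1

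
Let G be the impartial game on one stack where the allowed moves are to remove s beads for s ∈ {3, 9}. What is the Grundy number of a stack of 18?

0

Compute g(0), g(1), … for moves {3, 9}:
k:     0  1  2  3  4  5  6  7  8  9 10 11 12 13 14 15 16 17 18
g(k):  0  0  0  1  1  1  0  0  0  1  1  1  0  0  0  1  1  1  0
So g(18) = 0.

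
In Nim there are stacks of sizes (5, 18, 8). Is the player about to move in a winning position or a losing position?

Nim-sum: 5 ⊕ 18 ⊕ 8 = 31.
The nim-sum is 31 ≠ 0, so this is an N-position: the player to move can win.

Winning position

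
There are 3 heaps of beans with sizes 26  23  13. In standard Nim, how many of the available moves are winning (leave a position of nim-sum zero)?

Compute the nim-sum pairwise:
26 ⊕ 23 = 13
13 ⊕ 13 = 0
The nim-sum is already 0, so every move leaves a nonzero nim-sum — there are no winning moves.

0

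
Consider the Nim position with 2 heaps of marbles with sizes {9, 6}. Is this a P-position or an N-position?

N-position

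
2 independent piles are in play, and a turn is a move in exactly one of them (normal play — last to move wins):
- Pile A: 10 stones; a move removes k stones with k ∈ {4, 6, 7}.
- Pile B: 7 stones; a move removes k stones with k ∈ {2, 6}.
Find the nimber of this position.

For pile A, compute g(0), g(1), … with moves {4, 6, 7}:
g(0) = mex{} = 0
g(1) = mex{} = 0
g(2) = mex{} = 0
g(3) = mex{} = 0
g(4) = mex{0} = 1
g(5) = mex{0} = 1
g(6) = mex{0} = 1
g(7) = mex{0} = 1
g(8) = mex{0,1} = 2
g(9) = mex{0,1} = 2
g(10) = mex{0,1} = 2
So g(10) = 2.
Grundy values for pile B (subtraction set {2, 6}):
g(0) = mex{} = 0
g(1) = mex{} = 0
g(2) = mex{0} = 1
g(3) = mex{0} = 1
g(4) = mex{1} = 0
g(5) = mex{1} = 0
g(6) = mex{0} = 1
g(7) = mex{0} = 1
So g(7) = 1.
The value of a disjunctive sum is the nim-sum of the parts.
Combined value = 2 ⊕ 1 = 3.

3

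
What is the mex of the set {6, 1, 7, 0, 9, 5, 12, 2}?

3

The values 0, 1, 2 are all present; 3 is the first non-negative integer missing from the set.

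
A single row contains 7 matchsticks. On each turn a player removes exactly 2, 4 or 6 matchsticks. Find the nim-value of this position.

Build the Grundy sequence with g(k) = mex{g(k−s) : s ∈ {2, 4, 6}, s ≤ k}:
g(0) = mex{} = 0
g(1) = mex{} = 0
g(2) = mex{0} = 1
g(3) = mex{0} = 1
g(4) = mex{0,1} = 2
g(5) = mex{0,1} = 2
g(6) = mex{0,1,2} = 3
g(7) = mex{0,1,2} = 3
So g(7) = 3.

3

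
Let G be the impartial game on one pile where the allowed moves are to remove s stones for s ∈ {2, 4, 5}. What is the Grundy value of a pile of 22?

Build the Grundy sequence with g(k) = mex{g(k−s) : s ∈ {2, 4, 5}, s ≤ k}:
k:     0  1  2  3  4  5  6  7  8  9 10 11 12 13 14 15 16 17 18 19 20 21 22
g(k):  0  0  1  1  2  2  3  0  0  1  1  2  2  3  0  0  1  1  2  2  3  0  0
So g(22) = 0.

0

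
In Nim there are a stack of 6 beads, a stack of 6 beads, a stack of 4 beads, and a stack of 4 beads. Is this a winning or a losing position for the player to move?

In binary:
  110  (6)
  110  (6)
  100  (4)
  100  (4)
  ---
  000  (0)
The nim-sum is 0, so this is a P-position: the player to move is in a losing position under optimal play.

Losing position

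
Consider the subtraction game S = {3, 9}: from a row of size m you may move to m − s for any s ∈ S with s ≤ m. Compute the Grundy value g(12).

0

Compute g(0), g(1), … for moves {3, 9}:
g(0) = mex{} = 0
g(1) = mex{} = 0
g(2) = mex{} = 0
g(3) = mex{0} = 1
g(4) = mex{0} = 1
g(5) = mex{0} = 1
g(6) = mex{1} = 0
g(7) = mex{1} = 0
g(8) = mex{1} = 0
g(9) = mex{0} = 1
g(10) = mex{0} = 1
g(11) = mex{0} = 1
g(12) = mex{1} = 0
So g(12) = 0.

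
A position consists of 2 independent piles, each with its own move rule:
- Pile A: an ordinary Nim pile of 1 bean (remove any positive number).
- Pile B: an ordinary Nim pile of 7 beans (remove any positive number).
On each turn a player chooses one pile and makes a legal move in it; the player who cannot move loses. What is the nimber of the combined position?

6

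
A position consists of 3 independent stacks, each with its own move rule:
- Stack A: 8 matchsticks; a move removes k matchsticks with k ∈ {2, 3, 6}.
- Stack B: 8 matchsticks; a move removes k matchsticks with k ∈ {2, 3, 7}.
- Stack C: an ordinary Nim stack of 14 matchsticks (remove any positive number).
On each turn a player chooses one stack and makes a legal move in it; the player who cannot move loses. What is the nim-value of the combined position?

Build the Grundy sequence for stack A with g(k) = mex{g(k−s) : s ∈ {2, 3, 6}, s ≤ k}:
k:     0  1  2  3  4  5  6  7  8
g(k):  0  0  1  1  2  0  3  1  2
So g(8) = 2.
For stack B, compute g(0), g(1), … with moves {2, 3, 7}:
g(0) = mex{} = 0
g(1) = mex{} = 0
g(2) = mex{0} = 1
g(3) = mex{0} = 1
g(4) = mex{0,1} = 2
g(5) = mex{1} = 0
g(6) = mex{1,2} = 0
g(7) = mex{0,2} = 1
g(8) = mex{0} = 1
So g(8) = 1.
Stack C is a plain Nim stack of size 14, so its Grundy value is 14.
The value of a disjunctive sum is the nim-sum of the parts.
Combined value = 2 ⊕ 1 ⊕ 14 = 13.

13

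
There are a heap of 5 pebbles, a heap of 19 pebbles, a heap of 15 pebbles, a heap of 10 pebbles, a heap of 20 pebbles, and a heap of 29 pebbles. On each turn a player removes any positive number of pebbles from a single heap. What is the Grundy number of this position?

26

Compute the nim-sum pairwise:
5 ^ 19 = 22
22 ^ 15 = 25
25 ^ 10 = 19
19 ^ 20 = 7
7 ^ 29 = 26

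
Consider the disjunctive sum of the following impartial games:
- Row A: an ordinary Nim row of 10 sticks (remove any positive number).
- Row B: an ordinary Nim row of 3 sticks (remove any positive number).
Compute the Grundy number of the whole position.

Row A is a plain Nim row of size 10, so its Grundy value is 10.
Row B is a plain Nim row of size 3, so its Grundy value is 3.
By the Sprague-Grundy theorem, the Grundy value of a sum of independent games is the XOR of the component values.
Combined value = 10 XOR 3 = 9.

9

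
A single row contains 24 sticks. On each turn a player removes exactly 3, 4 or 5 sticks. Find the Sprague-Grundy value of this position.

0

Compute g(0), g(1), … for moves {3, 4, 5}:
k:     0  1  2  3  4  5  6  7  8  9 10 11 12 13 14 15 16 17 18 19 20 21 22 23 24
g(k):  0  0  0  1  1  1  2  2  0  0  0  1  1  1  2  2  0  0  0  1  1  1  2  2  0
So g(24) = 0.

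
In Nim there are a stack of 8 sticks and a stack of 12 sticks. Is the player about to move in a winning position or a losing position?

Nim-sum: 8 ⊕ 12 = 4.
The nim-sum is 4 ≠ 0, so this is an N-position: the player to move can win.

Winning position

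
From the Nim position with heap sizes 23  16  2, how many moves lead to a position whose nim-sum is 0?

Compute the nim-sum pairwise:
23 XOR 16 = 7
7 XOR 2 = 5
The overall nim-sum is X = 5. A heap of size p has a winning move iff p XOR X < p (reduce it to p XOR X).
  23: 23 XOR 5 = 18 < 23 — winning move (to 18).
  16: 16 XOR 5 = 21 ≥ 16 — no move.
  2: 2 XOR 5 = 7 ≥ 2 — no move.
That gives 1 winning move.

1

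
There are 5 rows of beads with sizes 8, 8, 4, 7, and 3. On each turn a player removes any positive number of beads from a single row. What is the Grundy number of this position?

0

Nim-sum: 8 XOR 8 XOR 4 XOR 7 XOR 3 = 0.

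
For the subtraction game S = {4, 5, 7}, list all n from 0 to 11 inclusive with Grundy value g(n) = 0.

0, 1, 2, 3, 11

Compute g(0), g(1), … for moves {4, 5, 7}:
g(0) = mex{} = 0
g(1) = mex{} = 0
g(2) = mex{} = 0
g(3) = mex{} = 0
g(4) = mex{0} = 1
g(5) = mex{0} = 1
g(6) = mex{0} = 1
g(7) = mex{0} = 1
g(8) = mex{0,1} = 2
g(9) = mex{0,1} = 2
g(10) = mex{0,1} = 2
g(11) = mex{1} = 0
The P-positions (g = 0) in 0..11 are 0, 1, 2, 3, 11.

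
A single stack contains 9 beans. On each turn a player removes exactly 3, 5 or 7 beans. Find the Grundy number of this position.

3

Compute g(0), g(1), … for moves {3, 5, 7}:
k:     0  1  2  3  4  5  6  7  8  9
g(k):  0  0  0  1  1  1  2  2  2  3
So g(9) = 3.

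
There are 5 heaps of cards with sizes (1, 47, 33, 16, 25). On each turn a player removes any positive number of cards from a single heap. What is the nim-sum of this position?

Nim-sum: 1 XOR 47 XOR 33 XOR 16 XOR 25 = 6.

6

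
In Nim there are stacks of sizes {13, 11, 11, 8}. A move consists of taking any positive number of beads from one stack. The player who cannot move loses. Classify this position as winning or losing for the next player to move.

Winning position

Bitwise XOR of the heap sizes:
  1101  (13)
  1011  (11)
  1011  (11)
  1000  (8)
  ----
  0101  (5)
The nim-sum is 5 ≠ 0, so this is an N-position: the player to move can win.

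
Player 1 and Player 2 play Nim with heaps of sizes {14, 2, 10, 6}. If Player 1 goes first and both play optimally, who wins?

Player 2 wins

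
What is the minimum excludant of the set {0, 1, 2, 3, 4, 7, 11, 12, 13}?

The values 0, 1, 2, 3, 4 are all present; 5 is the first non-negative integer missing from the set.

5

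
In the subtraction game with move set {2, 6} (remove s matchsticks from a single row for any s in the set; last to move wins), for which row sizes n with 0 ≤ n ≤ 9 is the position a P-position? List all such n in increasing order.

Compute g(0), g(1), … for moves {2, 6}:
k:     0  1  2  3  4  5  6  7  8  9
g(k):  0  0  1  1  0  0  1  1  0  0
The P-positions (g = 0) in 0..9 are 0, 1, 4, 5, 8, 9.

0, 1, 4, 5, 8, 9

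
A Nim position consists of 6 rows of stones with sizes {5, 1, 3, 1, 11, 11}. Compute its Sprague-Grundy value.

6

Nim-sum: 5 ^ 1 ^ 3 ^ 1 ^ 11 ^ 11 = 6.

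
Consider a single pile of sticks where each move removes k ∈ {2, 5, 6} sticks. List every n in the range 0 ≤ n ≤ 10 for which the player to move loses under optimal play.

Grundy values for subtraction set {2, 5, 6}:
k:     0  1  2  3  4  5  6  7  8  9 10
g(k):  0  0  1  1  0  2  1  3  0  2  1
The P-positions (g = 0) in 0..10 are 0, 1, 4, 8.

0, 1, 4, 8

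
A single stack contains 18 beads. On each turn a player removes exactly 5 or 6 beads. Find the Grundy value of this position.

1

Build the Grundy sequence with g(k) = mex{g(k−s) : s ∈ {5, 6}, s ≤ k}:
k:     0  1  2  3  4  5  6  7  8  9 10 11 12 13 14 15 16 17 18
g(k):  0  0  0  0  0  1  1  1  1  1  2  0  0  0  0  0  1  1  1
So g(18) = 1.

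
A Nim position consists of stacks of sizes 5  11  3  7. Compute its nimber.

10

Nim-sum: 5 ^ 11 ^ 3 ^ 7 = 10.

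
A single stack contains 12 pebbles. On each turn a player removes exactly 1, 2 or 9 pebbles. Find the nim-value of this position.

2

Grundy values for subtraction set {1, 2, 9}:
k:     0  1  2  3  4  5  6  7  8  9 10 11 12
g(k):  0  1  2  0  1  2  0  1  2  3  0  1  2
So g(12) = 2.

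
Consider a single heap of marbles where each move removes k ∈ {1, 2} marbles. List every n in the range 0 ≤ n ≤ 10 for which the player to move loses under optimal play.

0, 3, 6, 9

Grundy values for subtraction set {1, 2}:
g(0) = mex{} = 0
g(1) = mex{0} = 1
g(2) = mex{0,1} = 2
g(3) = mex{1,2} = 0
g(4) = mex{0,2} = 1
g(5) = mex{0,1} = 2
g(6) = mex{1,2} = 0
g(7) = mex{0,2} = 1
g(8) = mex{0,1} = 2
g(9) = mex{1,2} = 0
g(10) = mex{0,2} = 1
The P-positions (g = 0) in 0..10 are 0, 3, 6, 9.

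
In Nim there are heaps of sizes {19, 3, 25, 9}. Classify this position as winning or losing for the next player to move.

Compute the nim-sum pairwise:
19 ⊕ 3 = 16
16 ⊕ 25 = 9
9 ⊕ 9 = 0
The nim-sum is 0, so this is a P-position: the player to move is in a losing position under optimal play.

Losing position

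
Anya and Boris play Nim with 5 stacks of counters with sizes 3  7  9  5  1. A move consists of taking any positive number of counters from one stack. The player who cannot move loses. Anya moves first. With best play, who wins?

In binary:
  0011  (3)
  0111  (7)
  1001  (9)
  0101  (5)
  0001  (1)
  ----
  1001  (9)
The nim-sum is 9 ≠ 0, so this is an N-position: the player to move can win; Anya has a winning move.

Anya wins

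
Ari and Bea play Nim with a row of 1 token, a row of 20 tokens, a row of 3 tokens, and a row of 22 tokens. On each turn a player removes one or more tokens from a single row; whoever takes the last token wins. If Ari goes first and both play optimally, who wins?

Nim-sum: 1 ⊕ 20 ⊕ 3 ⊕ 22 = 0.
The nim-sum is 0, so this is a P-position: the player to move is in a losing position under optimal play; Ari is about to move from it and so loses — Bea wins.

Bea wins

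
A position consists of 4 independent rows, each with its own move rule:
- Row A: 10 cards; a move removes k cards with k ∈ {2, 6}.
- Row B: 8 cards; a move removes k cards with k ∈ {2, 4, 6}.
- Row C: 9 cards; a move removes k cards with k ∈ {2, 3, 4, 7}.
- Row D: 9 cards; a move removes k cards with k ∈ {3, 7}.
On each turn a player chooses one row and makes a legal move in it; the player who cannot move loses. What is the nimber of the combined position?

Build the Grundy sequence for row A with g(k) = mex{g(k−s) : s ∈ {2, 6}, s ≤ k}:
k:     0  1  2  3  4  5  6  7  8  9 10
g(k):  0  0  1  1  0  0  1  1  0  0  1
So g(10) = 1.
For row B, compute g(0), g(1), … with moves {2, 4, 6}:
g(0) = mex{} = 0
g(1) = mex{} = 0
g(2) = mex{0} = 1
g(3) = mex{0} = 1
g(4) = mex{0,1} = 2
g(5) = mex{0,1} = 2
g(6) = mex{0,1,2} = 3
g(7) = mex{0,1,2} = 3
g(8) = mex{1,2,3} = 0
So g(8) = 0.
For row C, compute g(0), g(1), … with moves {2, 3, 4, 7}:
g(0) = mex{} = 0
g(1) = mex{} = 0
g(2) = mex{0} = 1
g(3) = mex{0} = 1
g(4) = mex{0,1} = 2
g(5) = mex{0,1} = 2
g(6) = mex{1,2} = 0
g(7) = mex{0,1,2} = 3
g(8) = mex{0,2} = 1
g(9) = mex{0,1,2,3} = 4
So g(9) = 4.
For row D, compute g(0), g(1), … with moves {3, 7}:
g(0) = mex{} = 0
g(1) = mex{} = 0
g(2) = mex{} = 0
g(3) = mex{0} = 1
g(4) = mex{0} = 1
g(5) = mex{0} = 1
g(6) = mex{1} = 0
g(7) = mex{0,1} = 2
g(8) = mex{0,1} = 2
g(9) = mex{0} = 1
So g(9) = 1.
By the Sprague-Grundy theorem, the Grundy value of a sum of independent games is the XOR of the component values.
Combined value = 1 XOR 0 XOR 4 XOR 1 = 4.

4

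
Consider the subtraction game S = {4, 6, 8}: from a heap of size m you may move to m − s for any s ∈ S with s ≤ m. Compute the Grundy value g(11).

2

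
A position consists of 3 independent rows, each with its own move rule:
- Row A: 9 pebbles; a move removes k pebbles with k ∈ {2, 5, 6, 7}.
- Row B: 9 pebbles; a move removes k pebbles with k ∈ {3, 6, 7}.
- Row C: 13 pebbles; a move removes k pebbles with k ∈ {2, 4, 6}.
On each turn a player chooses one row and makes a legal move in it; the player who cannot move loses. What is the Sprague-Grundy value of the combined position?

3

For row A, compute g(0), g(1), … with moves {2, 5, 6, 7}:
k:     0  1  2  3  4  5  6  7  8  9
g(k):  0  0  1  1  0  2  1  3  2  2
So g(9) = 2.
Build the Grundy sequence for row B with g(k) = mex{g(k−s) : s ∈ {3, 6, 7}, s ≤ k}:
g(0) = mex{} = 0
g(1) = mex{} = 0
g(2) = mex{} = 0
g(3) = mex{0} = 1
g(4) = mex{0} = 1
g(5) = mex{0} = 1
g(6) = mex{0,1} = 2
g(7) = mex{0,1} = 2
g(8) = mex{0,1} = 2
g(9) = mex{0,1,2} = 3
So g(9) = 3.
Grundy values for row C (subtraction set {2, 4, 6}):
g(0) = mex{} = 0
g(1) = mex{} = 0
g(2) = mex{0} = 1
g(3) = mex{0} = 1
g(4) = mex{0,1} = 2
g(5) = mex{0,1} = 2
g(6) = mex{0,1,2} = 3
g(7) = mex{0,1,2} = 3
g(8) = mex{1,2,3} = 0
g(9) = mex{1,2,3} = 0
g(10) = mex{0,2,3} = 1
g(11) = mex{0,2,3} = 1
g(12) = mex{0,1,3} = 2
g(13) = mex{0,1,3} = 2
So g(13) = 2.
By the Sprague-Grundy theorem, the Grundy value of a sum of independent games is the XOR of the component values.
Combined value = 2 ⊕ 3 ⊕ 2 = 3.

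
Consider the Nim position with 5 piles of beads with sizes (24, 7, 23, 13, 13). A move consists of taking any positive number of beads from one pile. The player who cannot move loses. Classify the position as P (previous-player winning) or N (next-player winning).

Nim-sum: 24 ^ 7 ^ 23 ^ 13 ^ 13 = 8.
The nim-sum is 8 ≠ 0, so this is an N-position: the player to move can win.

N-position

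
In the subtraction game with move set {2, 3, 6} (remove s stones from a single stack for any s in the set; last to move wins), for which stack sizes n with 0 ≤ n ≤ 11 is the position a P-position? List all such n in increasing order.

0, 1, 5, 9, 10

Compute g(0), g(1), … for moves {2, 3, 6}:
k:     0  1  2  3  4  5  6  7  8  9 10 11
g(k):  0  0  1  1  2  0  3  1  2  0  0  1
The P-positions (g = 0) in 0..11 are 0, 1, 5, 9, 10.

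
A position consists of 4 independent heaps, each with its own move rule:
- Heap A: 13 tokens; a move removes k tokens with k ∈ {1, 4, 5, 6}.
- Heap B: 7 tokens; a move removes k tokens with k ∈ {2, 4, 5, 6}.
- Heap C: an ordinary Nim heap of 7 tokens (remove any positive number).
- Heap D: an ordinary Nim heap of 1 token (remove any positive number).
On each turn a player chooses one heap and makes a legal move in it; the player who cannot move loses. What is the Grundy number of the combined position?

Grundy values for heap A (subtraction set {1, 4, 5, 6}):
g(0) = mex{} = 0
g(1) = mex{0} = 1
g(2) = mex{1} = 0
g(3) = mex{0} = 1
g(4) = mex{0,1} = 2
g(5) = mex{0,1,2} = 3
g(6) = mex{0,1,3} = 2
g(7) = mex{0,1,2} = 3
g(8) = mex{0,1,2,3} = 4
g(9) = mex{1,2,3,4} = 0
g(10) = mex{0,2,3} = 1
g(11) = mex{1,2,3} = 0
g(12) = mex{0,2,3,4} = 1
g(13) = mex{0,1,3,4} = 2
So g(13) = 2.
Build the Grundy sequence for heap B with g(k) = mex{g(k−s) : s ∈ {2, 4, 5, 6}, s ≤ k}:
k:     0  1  2  3  4  5  6  7
g(k):  0  0  1  1  2  2  3  3
So g(7) = 3.
Heap C is a plain Nim heap of size 7, so its Grundy value is 7.
Heap D is a plain Nim heap of size 1, so its Grundy value is 1.
By the Sprague-Grundy theorem, the Grundy value of a sum of independent games is the XOR of the component values.
Combined value = 2 ⊕ 3 ⊕ 7 ⊕ 1 = 7.

7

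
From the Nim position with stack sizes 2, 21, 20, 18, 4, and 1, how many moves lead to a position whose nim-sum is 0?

Nim-sum: 2 ⊕ 21 ⊕ 20 ⊕ 18 ⊕ 4 ⊕ 1 = 20.
The overall nim-sum is X = 20. A stack of size p has a winning move iff p XOR X < p (reduce it to p XOR X).
  2: 2 XOR 20 = 22 ≥ 2 — no move.
  21: 21 XOR 20 = 1 < 21 — winning move (to 1).
  20: 20 XOR 20 = 0 < 20 — winning move (to 0).
  18: 18 XOR 20 = 6 < 18 — winning move (to 6).
  4: 4 XOR 20 = 16 ≥ 4 — no move.
  1: 1 XOR 20 = 21 ≥ 1 — no move.
That gives 3 winning moves.

3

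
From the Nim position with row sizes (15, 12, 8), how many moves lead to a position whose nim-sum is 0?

3

Compute the nim-sum pairwise:
15 ⊕ 12 = 3
3 ⊕ 8 = 11
The overall nim-sum is X = 11. A row of size p has a winning move iff p XOR X < p (reduce it to p XOR X).
  15: 15 XOR 11 = 4 < 15 — winning move (to 4).
  12: 12 XOR 11 = 7 < 12 — winning move (to 7).
  8: 8 XOR 11 = 3 < 8 — winning move (to 3).
That gives 3 winning moves.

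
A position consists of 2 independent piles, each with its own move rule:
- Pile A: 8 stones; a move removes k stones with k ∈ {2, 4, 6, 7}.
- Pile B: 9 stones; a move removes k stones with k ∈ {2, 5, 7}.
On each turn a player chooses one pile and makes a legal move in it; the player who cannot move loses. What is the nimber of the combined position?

6

Build the Grundy sequence for pile A with g(k) = mex{g(k−s) : s ∈ {2, 4, 6, 7}, s ≤ k}:
k:     0  1  2  3  4  5  6  7  8
g(k):  0  0  1  1  2  2  3  3  4
So g(8) = 4.
Grundy values for pile B (subtraction set {2, 5, 7}):
g(0) = mex{} = 0
g(1) = mex{} = 0
g(2) = mex{0} = 1
g(3) = mex{0} = 1
g(4) = mex{1} = 0
g(5) = mex{0,1} = 2
g(6) = mex{0} = 1
g(7) = mex{0,1,2} = 3
g(8) = mex{0,1} = 2
g(9) = mex{0,1,3} = 2
So g(9) = 2.
The value of a disjunctive sum is the nim-sum of the parts.
Combined value = 4 ⊕ 2 = 6.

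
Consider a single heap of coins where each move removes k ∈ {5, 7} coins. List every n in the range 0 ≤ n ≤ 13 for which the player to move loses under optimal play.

0, 1, 2, 3, 4, 12, 13

Build the Grundy sequence with g(k) = mex{g(k−s) : s ∈ {5, 7}, s ≤ k}:
k:     0  1  2  3  4  5  6  7  8  9 10 11 12 13
g(k):  0  0  0  0  0  1  1  1  1  1  2  2  0  0
The P-positions (g = 0) in 0..13 are 0, 1, 2, 3, 4, 12, 13.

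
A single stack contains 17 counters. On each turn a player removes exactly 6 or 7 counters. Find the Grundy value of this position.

0

Build the Grundy sequence with g(k) = mex{g(k−s) : s ∈ {6, 7}, s ≤ k}:
k:     0  1  2  3  4  5  6  7  8  9 10 11 12 13 14 15 16 17
g(k):  0  0  0  0  0  0  1  1  1  1  1  1  2  0  0  0  0  0
So g(17) = 0.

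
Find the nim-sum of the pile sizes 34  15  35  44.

In binary:
  100010  (34)
  001111  (15)
  100011  (35)
  101100  (44)
  ------
  100010  (34)

34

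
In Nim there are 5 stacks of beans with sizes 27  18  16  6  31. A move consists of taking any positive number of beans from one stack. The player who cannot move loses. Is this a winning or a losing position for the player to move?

Nim-sum: 27 XOR 18 XOR 16 XOR 6 XOR 31 = 0.
The nim-sum is 0, so this is a P-position: the player to move is in a losing position under optimal play.

Losing position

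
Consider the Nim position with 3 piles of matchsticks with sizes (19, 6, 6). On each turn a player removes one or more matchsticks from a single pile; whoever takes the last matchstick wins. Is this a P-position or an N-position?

Nim-sum: 19 ^ 6 ^ 6 = 19.
The nim-sum is 19 ≠ 0, so this is an N-position: the player to move can win.

N-position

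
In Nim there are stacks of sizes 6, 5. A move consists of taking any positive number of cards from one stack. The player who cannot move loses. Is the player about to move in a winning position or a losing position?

Write each in binary and XOR column by column:
  110  (6)
  101  (5)
  ---
  011  (3)
The nim-sum is 3 ≠ 0, so this is an N-position: the player to move can win.

Winning position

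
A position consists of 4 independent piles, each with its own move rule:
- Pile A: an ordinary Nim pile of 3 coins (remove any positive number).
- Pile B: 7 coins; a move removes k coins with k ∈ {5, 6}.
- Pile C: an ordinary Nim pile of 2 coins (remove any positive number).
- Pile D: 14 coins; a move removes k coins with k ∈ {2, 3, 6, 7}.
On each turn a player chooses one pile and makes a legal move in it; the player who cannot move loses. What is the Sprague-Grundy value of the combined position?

0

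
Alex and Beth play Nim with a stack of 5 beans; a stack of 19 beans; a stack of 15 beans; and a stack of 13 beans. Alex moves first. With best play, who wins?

Alex wins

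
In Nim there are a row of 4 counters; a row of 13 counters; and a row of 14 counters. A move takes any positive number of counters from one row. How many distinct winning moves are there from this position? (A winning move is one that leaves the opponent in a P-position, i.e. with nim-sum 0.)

Nim-sum: 4 XOR 13 XOR 14 = 7.
The overall nim-sum is X = 7. A row of size p has a winning move iff p XOR X < p (reduce it to p XOR X).
  4: 4 XOR 7 = 3 < 4 — winning move (to 3).
  13: 13 XOR 7 = 10 < 13 — winning move (to 10).
  14: 14 XOR 7 = 9 < 14 — winning move (to 9).
That gives 3 winning moves.

3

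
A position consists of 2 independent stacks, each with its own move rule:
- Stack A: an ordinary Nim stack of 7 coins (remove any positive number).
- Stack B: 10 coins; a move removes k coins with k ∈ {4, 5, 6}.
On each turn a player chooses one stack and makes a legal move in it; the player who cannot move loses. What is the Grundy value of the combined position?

7

Stack A is a plain Nim stack of size 7, so its Grundy value is 7.
For stack B, compute g(0), g(1), … with moves {4, 5, 6}:
k:     0  1  2  3  4  5  6  7  8  9 10
g(k):  0  0  0  0  1  1  1  1  2  2  0
So g(10) = 0.
The value of a disjunctive sum is the nim-sum of the parts.
Combined value = 7 XOR 0 = 7.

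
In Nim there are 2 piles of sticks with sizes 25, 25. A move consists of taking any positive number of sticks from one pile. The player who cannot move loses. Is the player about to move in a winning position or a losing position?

Losing position

Nim-sum: 25 ^ 25 = 0.
The nim-sum is 0, so this is a P-position: the player to move is in a losing position under optimal play.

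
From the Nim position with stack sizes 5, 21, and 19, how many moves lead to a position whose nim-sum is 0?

1

Compute the nim-sum pairwise:
5 ⊕ 21 = 16
16 ⊕ 19 = 3
The overall nim-sum is X = 3. A stack of size p has a winning move iff p XOR X < p (reduce it to p XOR X).
  5: 5 XOR 3 = 6 ≥ 5 — no move.
  21: 21 XOR 3 = 22 ≥ 21 — no move.
  19: 19 XOR 3 = 16 < 19 — winning move (to 16).
That gives 1 winning move.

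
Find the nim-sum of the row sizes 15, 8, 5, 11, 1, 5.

13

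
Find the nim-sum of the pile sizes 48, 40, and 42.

50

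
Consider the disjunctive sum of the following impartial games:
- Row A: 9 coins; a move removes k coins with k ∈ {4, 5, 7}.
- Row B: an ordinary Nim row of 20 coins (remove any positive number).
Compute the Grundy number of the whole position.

22

Grundy values for row A (subtraction set {4, 5, 7}):
k:     0  1  2  3  4  5  6  7  8  9
g(k):  0  0  0  0  1  1  1  1  2  2
So g(9) = 2.
Row B is a plain Nim row of size 20, so its Grundy value is 20.
By the Sprague-Grundy theorem, the Grundy value of a sum of independent games is the XOR of the component values.
Combined value = 2 ⊕ 20 = 22.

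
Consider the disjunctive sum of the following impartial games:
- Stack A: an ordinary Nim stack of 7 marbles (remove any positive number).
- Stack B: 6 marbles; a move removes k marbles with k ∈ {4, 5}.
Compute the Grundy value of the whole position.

6

Stack A is a plain Nim stack of size 7, so its Grundy value is 7.
Build the Grundy sequence for stack B with g(k) = mex{g(k−s) : s ∈ {4, 5}, s ≤ k}:
k:     0  1  2  3  4  5  6
g(k):  0  0  0  0  1  1  1
So g(6) = 1.
By the Sprague-Grundy theorem, the Grundy value of a sum of independent games is the XOR of the component values.
Combined value = 7 ⊕ 1 = 6.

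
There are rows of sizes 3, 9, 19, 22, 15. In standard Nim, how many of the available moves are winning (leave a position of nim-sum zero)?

Compute the nim-sum pairwise:
3 ^ 9 = 10
10 ^ 19 = 25
25 ^ 22 = 15
15 ^ 15 = 0
The nim-sum is already 0, so every move leaves a nonzero nim-sum — there are no winning moves.

0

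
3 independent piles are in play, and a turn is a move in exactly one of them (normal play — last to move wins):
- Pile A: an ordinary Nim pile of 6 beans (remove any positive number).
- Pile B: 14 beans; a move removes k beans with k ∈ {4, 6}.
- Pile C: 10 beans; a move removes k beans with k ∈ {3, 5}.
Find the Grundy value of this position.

Pile A is a plain Nim pile of size 6, so its Grundy value is 6.
For pile B, compute g(0), g(1), … with moves {4, 6}:
k:     0  1  2  3  4  5  6  7  8  9 10 11 12 13 14
g(k):  0  0  0  0  1  1  1  1  2  2  0  0  0  0  1
So g(14) = 1.
Build the Grundy sequence for pile C with g(k) = mex{g(k−s) : s ∈ {3, 5}, s ≤ k}:
g(0) = mex{} = 0
g(1) = mex{} = 0
g(2) = mex{} = 0
g(3) = mex{0} = 1
g(4) = mex{0} = 1
g(5) = mex{0} = 1
g(6) = mex{0,1} = 2
g(7) = mex{0,1} = 2
g(8) = mex{1} = 0
g(9) = mex{1,2} = 0
g(10) = mex{1,2} = 0
So g(10) = 0.
The value of a disjunctive sum is the nim-sum of the parts.
Combined value = 6 XOR 1 XOR 0 = 7.

7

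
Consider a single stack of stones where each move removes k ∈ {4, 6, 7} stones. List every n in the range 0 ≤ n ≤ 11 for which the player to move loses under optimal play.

0, 1, 2, 3, 11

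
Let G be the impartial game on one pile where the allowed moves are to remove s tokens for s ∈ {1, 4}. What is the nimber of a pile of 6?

1

Compute g(0), g(1), … for moves {1, 4}:
k:     0  1  2  3  4  5  6
g(k):  0  1  0  1  2  0  1
So g(6) = 1.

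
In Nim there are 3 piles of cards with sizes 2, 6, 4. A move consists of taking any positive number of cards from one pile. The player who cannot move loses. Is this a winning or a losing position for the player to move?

In binary:
  010  (2)
  110  (6)
  100  (4)
  ---
  000  (0)
The nim-sum is 0, so this is a P-position: the player to move is in a losing position under optimal play.

Losing position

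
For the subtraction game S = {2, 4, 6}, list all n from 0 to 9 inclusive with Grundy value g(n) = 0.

Compute g(0), g(1), … for moves {2, 4, 6}:
g(0) = mex{} = 0
g(1) = mex{} = 0
g(2) = mex{0} = 1
g(3) = mex{0} = 1
g(4) = mex{0,1} = 2
g(5) = mex{0,1} = 2
g(6) = mex{0,1,2} = 3
g(7) = mex{0,1,2} = 3
g(8) = mex{1,2,3} = 0
g(9) = mex{1,2,3} = 0
The P-positions (g = 0) in 0..9 are 0, 1, 8, 9.

0, 1, 8, 9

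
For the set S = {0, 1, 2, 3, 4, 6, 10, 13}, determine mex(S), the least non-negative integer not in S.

5

The values 0, 1, 2, 3, 4 are all present; 5 is the first non-negative integer missing from the set.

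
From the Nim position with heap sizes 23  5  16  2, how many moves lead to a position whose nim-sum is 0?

0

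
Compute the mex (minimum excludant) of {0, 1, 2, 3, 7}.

4

The values 0, 1, 2, 3 are all present; 4 is the first non-negative integer missing from the set.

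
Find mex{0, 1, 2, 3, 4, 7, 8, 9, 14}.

The values 0, 1, 2, 3, 4 are all present; 5 is the first non-negative integer missing from the set.

5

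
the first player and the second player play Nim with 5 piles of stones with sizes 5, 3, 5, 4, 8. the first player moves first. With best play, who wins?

the first player wins

Nim-sum: 5 XOR 3 XOR 5 XOR 4 XOR 8 = 15.
The nim-sum is 15 ≠ 0, so this is an N-position: the player to move can win; the first player has a winning move.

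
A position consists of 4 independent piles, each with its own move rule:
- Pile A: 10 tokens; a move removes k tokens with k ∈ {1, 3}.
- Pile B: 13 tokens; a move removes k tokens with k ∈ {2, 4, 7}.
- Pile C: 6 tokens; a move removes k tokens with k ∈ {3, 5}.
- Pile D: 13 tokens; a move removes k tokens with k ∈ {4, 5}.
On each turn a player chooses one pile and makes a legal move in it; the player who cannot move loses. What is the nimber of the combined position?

1

Build the Grundy sequence for pile A with g(k) = mex{g(k−s) : s ∈ {1, 3}, s ≤ k}:
k:     0  1  2  3  4  5  6  7  8  9 10
g(k):  0  1  0  1  0  1  0  1  0  1  0
So g(10) = 0.
Grundy values for pile B (subtraction set {2, 4, 7}):
k:     0  1  2  3  4  5  6  7  8  9 10 11 12 13
g(k):  0  0  1  1  2  2  0  3  1  0  2  1  0  2
So g(13) = 2.
Grundy values for pile C (subtraction set {3, 5}):
g(0) = mex{} = 0
g(1) = mex{} = 0
g(2) = mex{} = 0
g(3) = mex{0} = 1
g(4) = mex{0} = 1
g(5) = mex{0} = 1
g(6) = mex{0,1} = 2
So g(6) = 2.
Grundy values for pile D (subtraction set {4, 5}):
k:     0  1  2  3  4  5  6  7  8  9 10 11 12 13
g(k):  0  0  0  0  1  1  1  1  2  0  0  0  0  1
So g(13) = 1.
By the Sprague-Grundy theorem, the Grundy value of a sum of independent games is the XOR of the component values.
Combined value = 0 XOR 2 XOR 2 XOR 1 = 1.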